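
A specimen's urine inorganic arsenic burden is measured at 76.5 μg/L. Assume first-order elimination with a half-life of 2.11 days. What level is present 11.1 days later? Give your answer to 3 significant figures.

Number of half-lives: n = 11.1/2.11 ≈ 5.2607.
Remaining = 76.5 × (1/2)^5.2607 = 76.5 × 0.026084 ≈ 1.9955 μg/L.

2.00 μg/L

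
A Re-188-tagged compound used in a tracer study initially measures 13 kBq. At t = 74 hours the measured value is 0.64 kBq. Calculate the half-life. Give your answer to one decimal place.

17.0 hours

A/A₀ = 0.64/13 ≈ 0.049231.
n = log₂(20.312) ≈ 4.3443 half-lives elapsed in 74 hours.
t½ = 74/4.3443 ≈ 17.034 hours.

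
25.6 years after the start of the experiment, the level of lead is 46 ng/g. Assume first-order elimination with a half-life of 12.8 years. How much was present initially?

184 ng/g

Number of half-lives elapsed: n = 25.6/12.8 ≈ 2.
A₀ = A × 2^n = 46 × 2^2 = 46 × 4 ≈ 184 ng/g.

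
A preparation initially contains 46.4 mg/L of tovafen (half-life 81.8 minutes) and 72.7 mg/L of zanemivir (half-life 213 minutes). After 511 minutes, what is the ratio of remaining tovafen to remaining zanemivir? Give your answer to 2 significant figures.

tovafen: 46.4 × (1/2)^(511/81.8) = 46.4 × (1/2)^6.2469 ≈ 0.61094 mg/L.
zanemivir: 72.7 × (1/2)^(511/213) = 72.7 × (1/2)^2.3991 ≈ 13.783 mg/L.
Ratio ≈ 0.61094 / 13.783 ≈ 0.044326.

0.044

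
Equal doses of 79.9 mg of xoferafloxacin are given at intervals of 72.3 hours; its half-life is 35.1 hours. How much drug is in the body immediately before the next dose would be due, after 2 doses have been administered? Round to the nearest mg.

The 2 doses were given 144.6, 72.3 hours ago.
Total = 79.9·(1/2)^(144.6/35.1) + 79.9·(1/2)^(72.3/35.1)
      = 4.5963 + 19.164 ≈ 23.76 mg.

24 mg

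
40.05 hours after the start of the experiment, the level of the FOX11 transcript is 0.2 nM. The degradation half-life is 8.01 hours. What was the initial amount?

6.4 nM

Number of half-lives elapsed: n = 40.05/8.01 ≈ 5.
A₀ = A × 2^n = 0.2 × 2^5 = 0.2 × 32 ≈ 6.4 nM.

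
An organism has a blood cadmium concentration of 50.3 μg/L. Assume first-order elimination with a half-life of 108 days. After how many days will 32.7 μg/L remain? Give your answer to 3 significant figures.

67.1 days

Fraction remaining = 32.7/50.3 ≈ 0.6501.
n = log₂(50.3/32.7) = ln(1.5382)/ln 2 ≈ 0.62127 half-lives.
t = n × t½ = 0.62127 × 108 ≈ 67.097 days.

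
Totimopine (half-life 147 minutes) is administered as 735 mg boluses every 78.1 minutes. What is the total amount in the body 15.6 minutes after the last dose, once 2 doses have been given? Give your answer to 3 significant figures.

1160 mg

The 2 doses were given 93.7, 15.6 minutes ago.
Total = 735·(1/2)^(93.7/147) + 735·(1/2)^(15.6/147)
      = 472.5 + 682.88 ≈ 1155.4 mg.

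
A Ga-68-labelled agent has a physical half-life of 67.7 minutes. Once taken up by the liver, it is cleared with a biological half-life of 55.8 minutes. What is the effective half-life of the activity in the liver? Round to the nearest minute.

31 minutes

1/t_eff = 1/t_phys + 1/t_biol = 1/67.7 + 1/55.8 = 0.032692 per minute.
t_eff = 67.7 × 55.8 / (67.7 + 55.8) ≈ 30.588 minutes.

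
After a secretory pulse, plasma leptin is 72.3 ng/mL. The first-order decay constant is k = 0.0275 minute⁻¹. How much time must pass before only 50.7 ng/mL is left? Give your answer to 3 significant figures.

t½ = ln 2 / k = 0.69315 / 0.0275 ≈ 25.205 minutes.
Fraction remaining = 50.7/72.3 ≈ 0.70124.
n = log₂(72.3/50.7) = ln(1.426)/ln 2 ≈ 0.51201 half-lives.
t = n × t½ = 0.51201 × 25.205 ≈ 12.905 minutes.

12.9 minutes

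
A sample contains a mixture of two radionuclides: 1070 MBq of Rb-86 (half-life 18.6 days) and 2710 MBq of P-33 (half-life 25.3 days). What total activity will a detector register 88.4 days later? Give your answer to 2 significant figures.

Rb-86: 1070 × (1/2)^(88.4/18.6) = 1070 × (1/2)^4.7527 ≈ 39.69 MBq.
P-33: 2710 × (1/2)^(88.4/25.3) = 2710 × (1/2)^3.4941 ≈ 240.52 MBq.
Total = 39.69 + 240.52 ≈ 280.21 MBq.

280 MBq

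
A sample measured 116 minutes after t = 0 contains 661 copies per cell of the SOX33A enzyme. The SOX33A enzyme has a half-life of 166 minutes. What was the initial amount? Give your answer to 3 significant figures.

Number of half-lives elapsed: n = 116/166 ≈ 0.6988.
A₀ = A × 2^n = 661 × 2^0.6988 = 661 × 1.6231 ≈ 1072.9 copies per cell.

1070 copies per cell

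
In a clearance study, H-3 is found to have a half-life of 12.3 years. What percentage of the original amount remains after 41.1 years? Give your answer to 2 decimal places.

n = 41.1/12.3 ≈ 3.3415 half-lives.
Fraction remaining = (1/2)^3.3415 ≈ 0.098655, i.e. 9.8655%.

9.87%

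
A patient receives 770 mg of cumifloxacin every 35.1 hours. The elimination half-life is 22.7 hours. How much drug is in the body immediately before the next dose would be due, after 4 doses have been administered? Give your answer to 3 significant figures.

The 4 doses were given 140.4, 105.3, 70.2, 35.1 hours ago.
Total = 770·(1/2)^(140.4/22.7) + 770·(1/2)^(105.3/22.7) + 770·(1/2)^(70.2/22.7) + 770·(1/2)^(35.1/22.7)
      = 10.583 + 30.909 + 90.272 + 263.65 ≈ 395.41 mg.

395 mg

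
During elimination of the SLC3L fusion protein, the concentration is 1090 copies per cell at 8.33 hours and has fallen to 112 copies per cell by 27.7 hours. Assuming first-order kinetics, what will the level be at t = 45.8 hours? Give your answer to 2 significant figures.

13 copies per cell

Over Δt = 27.7 − 8.33 = 19.37 hours, the level fell by a factor of 1090/112 ≈ 9.7321.
n = log₂(9.7321) ≈ 3.2828 half-lives, so t½ = 19.37/3.2828 ≈ 5.9005 hours.
From t = 27.7 to t = 45.8: 112 × (1/2)^((45.8−27.7)/5.9005) ≈ 13.36 copies per cell.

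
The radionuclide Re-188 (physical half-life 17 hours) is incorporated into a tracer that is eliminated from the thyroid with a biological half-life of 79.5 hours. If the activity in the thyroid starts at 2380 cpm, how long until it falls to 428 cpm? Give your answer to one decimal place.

1/t_eff = 1/t_phys + 1/t_biol = 1/17 + 1/79.5 = 0.071402 per hour.
t_eff = 17 × 79.5 / (17 + 79.5) ≈ 14.005 hours.
n = log₂(2380/428) ≈ 2.4753; t = 2.4753 × 14.005 ≈ 34.667 hours.

34.7 hours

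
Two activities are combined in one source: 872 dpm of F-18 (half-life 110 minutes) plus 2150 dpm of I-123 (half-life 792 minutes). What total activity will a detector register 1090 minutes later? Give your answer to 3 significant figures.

829 dpm

F-18: 872 × (1/2)^(1090/110) = 872 × (1/2)^9.9091 ≈ 0.90695 dpm.
I-123: 2150 × (1/2)^(1090/792) = 2150 × (1/2)^1.3763 ≈ 828.21 dpm.
Total = 0.90695 + 828.21 ≈ 829.12 dpm.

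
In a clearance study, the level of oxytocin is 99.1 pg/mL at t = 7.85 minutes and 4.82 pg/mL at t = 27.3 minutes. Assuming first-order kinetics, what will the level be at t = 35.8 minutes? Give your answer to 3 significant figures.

Over Δt = 27.3 − 7.85 = 19.45 minutes, the level fell by a factor of 99.1/4.82 ≈ 20.56.
n = log₂(20.56) ≈ 4.3618 half-lives, so t½ = 19.45/4.3618 ≈ 4.4592 minutes.
From t = 27.3 to t = 35.8: 4.82 × (1/2)^((35.8−27.3)/4.4592) ≈ 1.286 pg/mL.

1.29 pg/mL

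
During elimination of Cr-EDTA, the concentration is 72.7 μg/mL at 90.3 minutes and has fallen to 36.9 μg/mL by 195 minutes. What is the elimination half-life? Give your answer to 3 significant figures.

107 minutes

Over Δt = 195 − 90.3 = 104.7 minutes, the level fell by a factor of 72.7/36.9 ≈ 1.9702.
n = log₂(1.9702) ≈ 0.97833 half-lives, so t½ = 104.7/0.97833 ≈ 107.02 minutes.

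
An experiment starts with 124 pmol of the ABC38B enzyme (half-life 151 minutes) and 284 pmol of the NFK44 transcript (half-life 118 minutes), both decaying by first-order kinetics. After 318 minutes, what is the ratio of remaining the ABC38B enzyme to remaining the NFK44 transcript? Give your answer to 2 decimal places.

ABC38B enzyme: 124 × (1/2)^(318/151) = 124 × (1/2)^2.106 ≈ 28.805 pmol.
NFK44 transcript: 284 × (1/2)^(318/118) = 284 × (1/2)^2.6949 ≈ 43.86 pmol.
Ratio ≈ 28.805 / 43.86 ≈ 0.65674.

0.66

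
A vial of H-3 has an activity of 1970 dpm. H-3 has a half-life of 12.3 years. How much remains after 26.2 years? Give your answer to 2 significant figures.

450 dpm

Number of half-lives: n = 26.2/12.3 ≈ 2.1301.
Remaining = 1970 × (1/2)^2.1301 = 1970 × 0.22844 ≈ 450.04 dpm.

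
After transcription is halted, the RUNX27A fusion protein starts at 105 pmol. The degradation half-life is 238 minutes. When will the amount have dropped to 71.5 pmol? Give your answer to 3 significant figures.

132 minutes

Fraction remaining = 71.5/105 ≈ 0.68095.
n = log₂(105/71.5) = ln(1.4685)/ln 2 ≈ 0.55437 half-lives.
t = n × t½ = 0.55437 × 238 ≈ 131.94 minutes.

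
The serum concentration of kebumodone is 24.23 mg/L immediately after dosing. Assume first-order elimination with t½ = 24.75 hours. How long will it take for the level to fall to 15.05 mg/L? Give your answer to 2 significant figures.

Fraction remaining = 15.05/24.23 ≈ 0.62113.
n = log₂(24.23/15.05) = ln(1.61)/ln 2 ≈ 0.68703 half-lives.
t = n × t½ = 0.68703 × 24.75 ≈ 17.004 hours.

17 hours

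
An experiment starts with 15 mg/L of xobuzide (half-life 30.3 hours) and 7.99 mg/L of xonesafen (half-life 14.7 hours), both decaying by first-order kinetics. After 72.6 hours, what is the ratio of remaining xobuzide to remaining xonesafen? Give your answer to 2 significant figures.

xobuzide: 15 × (1/2)^(72.6/30.3) = 15 × (1/2)^2.396 ≈ 2.8498 mg/L.
xonesafen: 7.99 × (1/2)^(72.6/14.7) = 7.99 × (1/2)^4.9388 ≈ 0.26051 mg/L.
Ratio ≈ 2.8498 / 0.26051 ≈ 10.939.

11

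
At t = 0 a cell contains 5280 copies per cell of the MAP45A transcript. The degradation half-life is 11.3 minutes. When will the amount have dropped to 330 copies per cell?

45.2 minutes

330/5280 = 1/16, so 4 half-lives have elapsed.
t = 4 × 11.3 = 45.2 minutes.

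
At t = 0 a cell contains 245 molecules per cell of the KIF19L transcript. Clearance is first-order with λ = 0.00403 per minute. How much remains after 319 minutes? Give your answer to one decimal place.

67.7 molecules per cell

t½ = ln 2 / λ = 0.69315 / 0.00403 ≈ 172 minutes.
Number of half-lives: n = 319/172 ≈ 1.8547.
Remaining = 245 × (1/2)^1.8547 = 245 × 0.27649 ≈ 67.741 molecules per cell.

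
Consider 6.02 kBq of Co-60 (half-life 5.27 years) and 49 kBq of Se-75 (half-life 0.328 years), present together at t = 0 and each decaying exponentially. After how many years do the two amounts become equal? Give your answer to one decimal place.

Set 6.02·(1/2)^(t/5.27) = 49·(1/2)^(t/0.328).
Taking log₂: log₂(6.02/49) = t·(1/5.27 − 1/0.328).
log₂(0.12286) = -3.0249; 1/5.27 − 1/0.328 = -2.859.
t = -3.0249 / -2.859 ≈ 1.058 years.

1.1 years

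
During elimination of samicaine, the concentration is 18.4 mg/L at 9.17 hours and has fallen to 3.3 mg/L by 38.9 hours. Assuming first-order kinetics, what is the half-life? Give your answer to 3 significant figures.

Over Δt = 38.9 − 9.17 = 29.73 hours, the level fell by a factor of 18.4/3.3 ≈ 5.5758.
n = log₂(5.5758) ≈ 2.4792 half-lives, so t½ = 29.73/2.4792 ≈ 11.992 hours.

12.0 hours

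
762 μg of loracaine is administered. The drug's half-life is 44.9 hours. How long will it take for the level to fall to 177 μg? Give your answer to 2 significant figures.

Fraction remaining = 177/762 ≈ 0.23228.
n = log₂(762/177) = ln(4.3051)/ln 2 ≈ 2.106 half-lives.
t = n × t½ = 2.106 × 44.9 ≈ 94.561 hours.

95 hours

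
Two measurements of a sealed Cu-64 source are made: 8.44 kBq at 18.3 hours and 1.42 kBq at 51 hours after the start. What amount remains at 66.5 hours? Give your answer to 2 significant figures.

0.61 kBq

Over Δt = 51 − 18.3 = 32.7 hours, the level fell by a factor of 8.44/1.42 ≈ 5.9437.
n = log₂(5.9437) ≈ 2.5714 half-lives, so t½ = 32.7/2.5714 ≈ 12.717 hours.
From t = 51 to t = 66.5: 1.42 × (1/2)^((66.5−51)/12.717) ≈ 0.61007 kBq.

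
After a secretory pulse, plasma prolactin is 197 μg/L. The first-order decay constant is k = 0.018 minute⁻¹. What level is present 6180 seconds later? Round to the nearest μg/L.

t½ = ln 2 / k = 0.69315 / 0.018 ≈ 38.508 minutes.
Convert the elapsed time: 6180 seconds = 103 minutes.
Number of half-lives: n = 103/38.508 ≈ 2.6748.
Remaining = 197 × (1/2)^2.6748 = 197 × 0.15661 ≈ 30.852 μg/L.

31 μg/L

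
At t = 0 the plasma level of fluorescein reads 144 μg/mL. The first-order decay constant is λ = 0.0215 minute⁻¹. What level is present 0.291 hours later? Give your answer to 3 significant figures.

t½ = ln 2 / λ = 0.69315 / 0.0215 ≈ 32.239 minutes.
Convert the elapsed time: 0.291 hours = 17.46 minutes.
Number of half-lives: n = 17.46/32.239 ≈ 0.54157.
Remaining = 144 × (1/2)^0.54157 = 144 × 0.68702 ≈ 98.931 μg/mL.

98.9 μg/mL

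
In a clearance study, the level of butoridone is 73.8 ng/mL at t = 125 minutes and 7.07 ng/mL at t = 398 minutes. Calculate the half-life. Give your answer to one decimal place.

Over Δt = 398 − 125 = 273 minutes, the level fell by a factor of 73.8/7.07 ≈ 10.438.
n = log₂(10.438) ≈ 3.3838 half-lives, so t½ = 273/3.3838 ≈ 80.678 minutes.

80.7 minutes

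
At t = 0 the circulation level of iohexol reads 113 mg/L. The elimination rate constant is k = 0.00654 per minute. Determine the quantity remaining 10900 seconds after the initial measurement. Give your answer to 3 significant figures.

t½ = ln 2 / k = 0.69315 / 0.00654 ≈ 105.99 minutes.
Convert the elapsed time: 10900 seconds = 181.667 minutes.
Number of half-lives: n = 181.667/105.99 ≈ 1.7141.
Remaining = 113 × (1/2)^1.7141 = 113 × 0.3048 ≈ 34.442 mg/L.

34.4 mg/L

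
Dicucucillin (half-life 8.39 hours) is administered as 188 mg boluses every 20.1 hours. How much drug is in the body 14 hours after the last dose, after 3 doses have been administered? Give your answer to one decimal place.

72.5 mg

The 3 doses were given 54.2, 34.1, 14 hours ago.
Total = 188·(1/2)^(54.2/8.39) + 188·(1/2)^(34.1/8.39) + 188·(1/2)^(14/8.39)
      = 2.1354 + 11.237 + 59.135 ≈ 72.508 mg.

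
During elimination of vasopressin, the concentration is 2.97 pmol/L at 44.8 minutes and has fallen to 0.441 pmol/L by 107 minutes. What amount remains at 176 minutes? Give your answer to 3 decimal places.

0.053 pmol/L

Over Δt = 107 − 44.8 = 62.2 minutes, the level fell by a factor of 2.97/0.441 ≈ 6.7347.
n = log₂(6.7347) ≈ 2.7516 half-lives, so t½ = 62.2/2.7516 ≈ 22.605 minutes.
From t = 107 to t = 176: 0.441 × (1/2)^((176−107)/22.605) ≈ 0.053158 pmol/L.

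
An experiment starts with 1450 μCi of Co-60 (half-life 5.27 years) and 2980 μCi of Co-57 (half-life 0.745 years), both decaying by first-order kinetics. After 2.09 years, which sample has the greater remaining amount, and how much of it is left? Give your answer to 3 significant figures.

Co-60: 1450 × (1/2)^0.39658 ≈ 1101.5 μCi.
Co-57: 2980 × (1/2)^2.8054 ≈ 426.3 μCi.
Co-60 has more remaining, at ≈ 1101.5 μCi.

Co-60, 1100 μCi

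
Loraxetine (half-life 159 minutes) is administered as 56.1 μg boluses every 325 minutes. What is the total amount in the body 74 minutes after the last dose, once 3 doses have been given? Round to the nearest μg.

The 3 doses were given 724, 399, 74 minutes ago.
Total = 56.1·(1/2)^(724/159) + 56.1·(1/2)^(399/159) + 56.1·(1/2)^(74/159)
      = 2.3891 + 9.8525 + 40.631 ≈ 52.873 μg.

53 μg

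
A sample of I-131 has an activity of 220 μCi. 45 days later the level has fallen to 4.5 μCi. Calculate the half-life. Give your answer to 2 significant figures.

8.0 days

A/A₀ = 4.5/220 ≈ 0.020455.
n = log₂(48.889) ≈ 5.6114 half-lives elapsed in 45 days.
t½ = 45/5.6114 ≈ 8.0193 days.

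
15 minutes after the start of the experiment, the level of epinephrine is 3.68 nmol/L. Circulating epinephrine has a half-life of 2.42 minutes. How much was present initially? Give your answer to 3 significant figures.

270 nmol/L

Number of half-lives elapsed: n = 15/2.42 ≈ 6.1983.
A₀ = A × 2^n = 3.68 × 2^6.1983 = 3.68 × 73.433 ≈ 270.23 nmol/L.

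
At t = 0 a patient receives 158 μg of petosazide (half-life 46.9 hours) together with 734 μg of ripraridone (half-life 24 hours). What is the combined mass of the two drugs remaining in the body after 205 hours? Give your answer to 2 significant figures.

petosazide: 158 × (1/2)^(205/46.9) = 158 × (1/2)^4.371 ≈ 7.6358 μg.
ripraridone: 734 × (1/2)^(205/24) = 734 × (1/2)^8.5417 ≈ 1.9697 μg.
Total = 7.6358 + 1.9697 ≈ 9.6055 μg.

9.6 μg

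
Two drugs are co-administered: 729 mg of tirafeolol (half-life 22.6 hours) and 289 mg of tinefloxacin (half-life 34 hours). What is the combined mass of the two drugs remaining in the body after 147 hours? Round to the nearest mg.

tirafeolol: 729 × (1/2)^(147/22.6) = 729 × (1/2)^6.5044 ≈ 8.0297 mg.
tinefloxacin: 289 × (1/2)^(147/34) = 289 × (1/2)^4.3235 ≈ 14.434 mg.
Total = 8.0297 + 14.434 ≈ 22.464 mg.

22 mg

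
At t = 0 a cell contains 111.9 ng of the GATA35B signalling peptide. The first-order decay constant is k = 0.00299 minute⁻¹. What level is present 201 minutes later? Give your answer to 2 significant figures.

t½ = ln 2 / k = 0.69315 / 0.00299 ≈ 231.82 minutes.
Number of half-lives: n = 201/231.82 ≈ 0.86705.
Remaining = 111.9 × (1/2)^0.86705 = 111.9 × 0.54827 ≈ 61.351 ng.

61 ng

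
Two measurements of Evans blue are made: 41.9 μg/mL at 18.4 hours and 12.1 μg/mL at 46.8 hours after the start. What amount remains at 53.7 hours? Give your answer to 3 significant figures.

8.95 μg/mL

Over Δt = 46.8 − 18.4 = 28.4 hours, the level fell by a factor of 41.9/12.1 ≈ 3.4628.
n = log₂(3.4628) ≈ 1.7919 half-lives, so t½ = 28.4/1.7919 ≈ 15.849 hours.
From t = 46.8 to t = 53.7: 12.1 × (1/2)^((53.7−46.8)/15.849) ≈ 8.948 μg/mL.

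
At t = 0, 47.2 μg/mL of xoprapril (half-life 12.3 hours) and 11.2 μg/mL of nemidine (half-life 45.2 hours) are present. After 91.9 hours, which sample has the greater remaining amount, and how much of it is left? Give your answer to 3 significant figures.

xoprapril: 47.2 × (1/2)^7.4715 ≈ 0.26594 μg/mL.
nemidine: 11.2 × (1/2)^2.0332 ≈ 2.7363 μg/mL.
Nemidine has more remaining, at ≈ 2.7363 μg/mL.

nemidine, 2.74 μg/mL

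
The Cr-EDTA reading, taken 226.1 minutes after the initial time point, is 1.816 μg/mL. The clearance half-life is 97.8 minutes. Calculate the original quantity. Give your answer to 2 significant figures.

Number of half-lives elapsed: n = 226.1/97.8 ≈ 2.3119.
A₀ = A × 2^n = 1.816 × 2^2.3119 = 1.816 × 4.9652 ≈ 9.0169 μg/mL.

9.0 μg/mL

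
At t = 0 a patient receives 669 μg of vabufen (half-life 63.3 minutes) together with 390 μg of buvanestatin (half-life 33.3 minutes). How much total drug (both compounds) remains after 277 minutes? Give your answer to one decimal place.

33.4 μg

vabufen: 669 × (1/2)^(277/63.3) = 669 × (1/2)^4.376 ≈ 32.22 μg.
buvanestatin: 390 × (1/2)^(277/33.3) = 390 × (1/2)^8.3183 ≈ 1.2218 μg.
Total = 32.22 + 1.2218 ≈ 33.442 μg.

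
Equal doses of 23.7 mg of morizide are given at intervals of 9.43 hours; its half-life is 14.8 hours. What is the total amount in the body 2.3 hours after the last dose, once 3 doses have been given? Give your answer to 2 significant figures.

44 mg

The 3 doses were given 21.16, 11.73, 2.3 hours ago.
Total = 23.7·(1/2)^(21.16/14.8) + 23.7·(1/2)^(11.73/14.8) + 23.7·(1/2)^(2.3/14.8)
      = 8.7975 + 13.682 + 21.28 ≈ 43.76 mg.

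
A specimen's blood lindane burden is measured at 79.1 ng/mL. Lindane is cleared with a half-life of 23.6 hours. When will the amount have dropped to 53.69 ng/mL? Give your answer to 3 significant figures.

13.2 hours

Fraction remaining = 53.69/79.1 ≈ 0.67876.
n = log₂(79.1/53.69) = ln(1.4733)/ln 2 ≈ 0.55902 half-lives.
t = n × t½ = 0.55902 × 23.6 ≈ 13.193 hours.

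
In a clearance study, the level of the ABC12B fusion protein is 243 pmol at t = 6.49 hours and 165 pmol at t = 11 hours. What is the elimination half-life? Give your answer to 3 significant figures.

8.08 hours

Over Δt = 11 − 6.49 = 4.51 hours, the level fell by a factor of 243/165 ≈ 1.4727.
n = log₂(1.4727) ≈ 0.55849 half-lives, so t½ = 4.51/0.55849 ≈ 8.0753 hours.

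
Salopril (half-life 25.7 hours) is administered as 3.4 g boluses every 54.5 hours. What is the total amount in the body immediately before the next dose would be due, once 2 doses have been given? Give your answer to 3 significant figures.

0.962 g

The 2 doses were given 109, 54.5 hours ago.
Total = 3.4·(1/2)^(109/25.7) + 3.4·(1/2)^(54.5/25.7)
      = 0.17978 + 0.78182 ≈ 0.9616 g.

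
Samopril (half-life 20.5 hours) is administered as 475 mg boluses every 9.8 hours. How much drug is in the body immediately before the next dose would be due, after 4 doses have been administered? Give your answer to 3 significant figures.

888 mg

The 4 doses were given 39.2, 29.4, 19.6, 9.8 hours ago.
Total = 475·(1/2)^(39.2/20.5) + 475·(1/2)^(29.4/20.5) + 475·(1/2)^(19.6/20.5) + 475·(1/2)^(9.8/20.5)
      = 126.2 + 175.78 + 244.84 + 341.03 ≈ 887.85 mg.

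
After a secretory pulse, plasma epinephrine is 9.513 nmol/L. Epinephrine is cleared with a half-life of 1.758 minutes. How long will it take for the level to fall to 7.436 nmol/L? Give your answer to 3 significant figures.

0.625 minutes

Fraction remaining = 7.436/9.513 ≈ 0.78167.
n = log₂(9.513/7.436) = ln(1.2793)/ln 2 ≈ 0.35537 half-lives.
t = n × t½ = 0.35537 × 1.758 ≈ 0.62475 minutes.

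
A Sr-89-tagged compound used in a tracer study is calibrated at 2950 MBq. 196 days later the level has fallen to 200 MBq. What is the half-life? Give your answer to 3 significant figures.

A/A₀ = 200/2950 ≈ 0.067797.
n = log₂(14.75) ≈ 3.8826 half-lives elapsed in 196 days.
t½ = 196/3.8826 ≈ 50.481 days.

50.5 days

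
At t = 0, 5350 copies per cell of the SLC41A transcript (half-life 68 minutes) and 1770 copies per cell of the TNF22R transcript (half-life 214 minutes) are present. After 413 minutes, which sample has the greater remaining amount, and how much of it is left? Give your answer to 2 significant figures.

SLC41A transcript: 5350 × (1/2)^6.0735 ≈ 79.44 copies per cell.
TNF22R transcript: 1770 × (1/2)^1.9299 ≈ 464.53 copies per cell.
TNF22R transcript has more remaining, at ≈ 464.53 copies per cell.

TNF22R transcript, 460 copies per cell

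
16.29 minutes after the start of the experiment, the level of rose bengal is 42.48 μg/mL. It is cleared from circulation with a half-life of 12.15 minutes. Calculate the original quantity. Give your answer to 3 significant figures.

Number of half-lives elapsed: n = 16.29/12.15 ≈ 1.3407.
A₀ = A × 2^n = 42.48 × 2^1.3407 = 42.48 × 2.5328 ≈ 107.59 μg/mL.

108 μg/mL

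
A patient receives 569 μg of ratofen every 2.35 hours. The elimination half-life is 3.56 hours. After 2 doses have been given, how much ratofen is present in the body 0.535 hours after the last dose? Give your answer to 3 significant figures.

The 2 doses were given 2.885, 0.535 hours ago.
Total = 569·(1/2)^(2.885/3.56) + 569·(1/2)^(0.535/3.56)
      = 324.46 + 512.71 ≈ 837.17 μg.

837 μg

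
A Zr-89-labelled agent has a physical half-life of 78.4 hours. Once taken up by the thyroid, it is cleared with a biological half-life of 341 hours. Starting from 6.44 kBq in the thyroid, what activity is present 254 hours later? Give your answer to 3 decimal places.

1/t_eff = 1/t_phys + 1/t_biol = 1/78.4 + 1/341 = 0.015688 per hour.
t_eff = 78.4 × 341 / (78.4 + 341) ≈ 63.744 hours.
Remaining = 6.44 × (1/2)^(254/63.744) = 6.44 × (1/2)^3.9847 ≈ 0.4068 kBq.

0.407 kBq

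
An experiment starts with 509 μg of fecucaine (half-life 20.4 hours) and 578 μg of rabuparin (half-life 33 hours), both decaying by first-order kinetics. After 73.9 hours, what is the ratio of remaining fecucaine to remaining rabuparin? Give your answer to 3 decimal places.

fecucaine: 509 × (1/2)^(73.9/20.4) = 509 × (1/2)^3.6225 ≈ 41.326 μg.
rabuparin: 578 × (1/2)^(73.9/33) = 578 × (1/2)^2.2394 ≈ 122.41 μg.
Ratio ≈ 41.326 / 122.41 ≈ 0.33761.

0.338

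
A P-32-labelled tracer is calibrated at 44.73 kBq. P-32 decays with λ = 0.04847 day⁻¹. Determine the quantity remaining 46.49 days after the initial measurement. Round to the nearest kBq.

t½ = ln 2 / λ = 0.69315 / 0.04847 ≈ 14.301 days.
Number of half-lives: n = 46.49/14.301 ≈ 3.2509.
Remaining = 44.73 × (1/2)^3.2509 = 44.73 × 0.10504 ≈ 4.6986 kBq.

5 kBq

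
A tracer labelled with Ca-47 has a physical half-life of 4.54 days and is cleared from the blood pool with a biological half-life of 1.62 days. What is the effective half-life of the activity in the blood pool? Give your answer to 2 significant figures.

1/t_eff = 1/t_phys + 1/t_biol = 1/4.54 + 1/1.62 = 0.83755 per day.
t_eff = 4.54 × 1.62 / (4.54 + 1.62) ≈ 1.194 days.

1.2 days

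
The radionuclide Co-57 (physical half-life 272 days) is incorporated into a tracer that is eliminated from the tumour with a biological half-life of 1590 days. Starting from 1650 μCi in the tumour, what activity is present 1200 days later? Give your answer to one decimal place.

45.9 μCi

1/t_eff = 1/t_phys + 1/t_biol = 1/272 + 1/1590 = 0.0043054 per day.
t_eff = 272 × 1590 / (272 + 1590) ≈ 232.27 days.
Remaining = 1650 × (1/2)^(1200/232.27) = 1650 × (1/2)^5.1665 ≈ 45.943 μCi.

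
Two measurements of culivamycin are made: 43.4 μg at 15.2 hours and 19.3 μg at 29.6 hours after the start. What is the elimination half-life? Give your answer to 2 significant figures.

12 hours

Over Δt = 29.6 − 15.2 = 14.4 hours, the level fell by a factor of 43.4/19.3 ≈ 2.2487.
n = log₂(2.2487) ≈ 1.1691 half-lives, so t½ = 14.4/1.1691 ≈ 12.317 hours.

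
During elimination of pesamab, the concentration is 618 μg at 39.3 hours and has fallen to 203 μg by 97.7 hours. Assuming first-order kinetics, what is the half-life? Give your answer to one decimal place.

36.4 hours

Over Δt = 97.7 − 39.3 = 58.4 hours, the level fell by a factor of 618/203 ≈ 3.0443.
n = log₂(3.0443) ≈ 1.6061 half-lives, so t½ = 58.4/1.6061 ≈ 36.361 hours.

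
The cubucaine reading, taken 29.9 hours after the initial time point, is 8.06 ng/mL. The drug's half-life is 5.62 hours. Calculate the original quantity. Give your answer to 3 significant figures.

322 ng/mL

Number of half-lives elapsed: n = 29.9/5.62 ≈ 5.3203.
A₀ = A × 2^n = 8.06 × 2^5.3203 = 8.06 × 39.954 ≈ 322.03 ng/mL.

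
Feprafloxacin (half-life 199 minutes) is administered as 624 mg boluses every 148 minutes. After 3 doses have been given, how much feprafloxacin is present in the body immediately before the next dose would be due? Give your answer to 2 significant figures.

730 mg

The 3 doses were given 444, 296, 148 minutes ago.
Total = 624·(1/2)^(444/199) + 624·(1/2)^(296/199) + 624·(1/2)^(148/199)
      = 132.9 + 222.55 + 372.65 ≈ 728.1 mg.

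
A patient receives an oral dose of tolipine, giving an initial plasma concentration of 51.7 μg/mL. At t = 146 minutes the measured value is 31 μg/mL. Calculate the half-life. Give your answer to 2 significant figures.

A/A₀ = 31/51.7 ≈ 0.59961.
n = log₂(1.6677) ≈ 0.7379 half-lives elapsed in 146 minutes.
t½ = 146/0.7379 ≈ 197.86 minutes.

200 minutes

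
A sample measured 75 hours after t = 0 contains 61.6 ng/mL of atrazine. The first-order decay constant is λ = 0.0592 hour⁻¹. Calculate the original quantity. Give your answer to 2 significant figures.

t½ = ln 2 / λ = 0.69315 / 0.0592 ≈ 11.709 hours.
Number of half-lives elapsed: n = 75/11.709 ≈ 6.4056.
A₀ = A × 2^n = 61.6 × 2^6.4056 = 61.6 × 84.775 ≈ 5222.1 ng/mL.

5200 ng/mL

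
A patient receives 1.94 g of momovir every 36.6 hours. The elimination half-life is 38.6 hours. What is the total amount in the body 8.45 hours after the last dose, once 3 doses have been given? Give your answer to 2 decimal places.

The 3 doses were given 81.65, 45.05, 8.45 hours ago.
Total = 1.94·(1/2)^(81.65/38.6) + 1.94·(1/2)^(45.05/38.6) + 1.94·(1/2)^(8.45/38.6)
      = 0.44775 + 0.86391 + 1.6669 ≈ 2.9785 g.

2.98 g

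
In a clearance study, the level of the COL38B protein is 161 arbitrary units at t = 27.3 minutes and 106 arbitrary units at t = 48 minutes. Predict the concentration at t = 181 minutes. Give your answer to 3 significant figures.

Over Δt = 48 − 27.3 = 20.7 minutes, the level fell by a factor of 161/106 ≈ 1.5189.
n = log₂(1.5189) ≈ 0.603 half-lives, so t½ = 20.7/0.603 ≈ 34.329 minutes.
From t = 48 to t = 181: 106 × (1/2)^((181−48)/34.329) ≈ 7.228 arbitrary units.

7.23 arbitrary units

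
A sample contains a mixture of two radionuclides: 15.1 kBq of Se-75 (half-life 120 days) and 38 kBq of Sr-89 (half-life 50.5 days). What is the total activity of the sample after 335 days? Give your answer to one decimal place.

Se-75: 15.1 × (1/2)^(335/120) = 15.1 × (1/2)^2.7917 ≈ 2.1807 kBq.
Sr-89: 38 × (1/2)^(335/50.5) = 38 × (1/2)^6.6337 ≈ 0.38269 kBq.
Total = 2.1807 + 0.38269 ≈ 2.5634 kBq.

2.6 kBq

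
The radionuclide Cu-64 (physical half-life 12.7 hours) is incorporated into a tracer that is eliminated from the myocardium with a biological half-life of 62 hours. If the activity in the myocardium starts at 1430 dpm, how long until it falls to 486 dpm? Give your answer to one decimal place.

16.4 hours

1/t_eff = 1/t_phys + 1/t_biol = 1/12.7 + 1/62 = 0.094869 per hour.
t_eff = 12.7 × 62 / (12.7 + 62) ≈ 10.541 hours.
n = log₂(1430/486) ≈ 1.557; t = 1.557 × 10.541 ≈ 16.412 hours.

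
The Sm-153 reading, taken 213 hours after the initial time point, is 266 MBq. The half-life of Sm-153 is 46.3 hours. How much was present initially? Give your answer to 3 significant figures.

6450 MBq

Number of half-lives elapsed: n = 213/46.3 ≈ 4.6004.
A₀ = A × 2^n = 266 × 2^4.6004 = 266 × 24.259 ≈ 6452.8 MBq.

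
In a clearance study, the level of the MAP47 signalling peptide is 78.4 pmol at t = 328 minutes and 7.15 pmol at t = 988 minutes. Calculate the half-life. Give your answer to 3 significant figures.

191 minutes

Over Δt = 988 − 328 = 660 minutes, the level fell by a factor of 78.4/7.15 ≈ 10.965.
n = log₂(10.965) ≈ 3.4548 half-lives, so t½ = 660/3.4548 ≈ 191.04 minutes.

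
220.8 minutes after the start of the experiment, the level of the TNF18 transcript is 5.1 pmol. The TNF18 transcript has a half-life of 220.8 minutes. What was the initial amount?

Number of half-lives elapsed: n = 220.8/220.8 ≈ 1.
A₀ = A × 2^n = 5.1 × 2^1 = 5.1 × 2 ≈ 10.2 pmol.

10.2 pmol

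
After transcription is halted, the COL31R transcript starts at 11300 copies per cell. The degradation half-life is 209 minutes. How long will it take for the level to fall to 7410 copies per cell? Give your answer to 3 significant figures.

127 minutes

Fraction remaining = 7410/11300 ≈ 0.65575.
n = log₂(11300/7410) = ln(1.525)/ln 2 ≈ 0.60878 half-lives.
t = n × t½ = 0.60878 × 209 ≈ 127.23 minutes.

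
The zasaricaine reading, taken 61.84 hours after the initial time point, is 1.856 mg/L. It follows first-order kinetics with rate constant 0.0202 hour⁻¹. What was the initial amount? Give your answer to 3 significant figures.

t½ = ln 2 / k = 0.69315 / 0.0202 ≈ 34.314 hours.
Number of half-lives elapsed: n = 61.84/34.314 ≈ 1.8022.
A₀ = A × 2^n = 1.856 × 2^1.8022 = 1.856 × 3.4874 ≈ 6.4727 mg/L.

6.47 mg/L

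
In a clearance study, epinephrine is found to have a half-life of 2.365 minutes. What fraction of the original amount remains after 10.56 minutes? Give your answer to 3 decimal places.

0.045

n = 10.56/2.365 ≈ 4.4651 half-lives.
Fraction remaining = (1/2)^4.4651 ≈ 0.045276.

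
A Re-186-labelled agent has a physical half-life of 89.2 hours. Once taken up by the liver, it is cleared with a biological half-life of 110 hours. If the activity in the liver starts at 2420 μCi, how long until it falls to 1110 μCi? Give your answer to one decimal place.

1/t_eff = 1/t_phys + 1/t_biol = 1/89.2 + 1/110 = 0.020302 per hour.
t_eff = 89.2 × 110 / (89.2 + 110) ≈ 49.257 hours.
n = log₂(2420/1110) ≈ 1.1244; t = 1.1244 × 49.257 ≈ 55.387 hours.

55.4 hours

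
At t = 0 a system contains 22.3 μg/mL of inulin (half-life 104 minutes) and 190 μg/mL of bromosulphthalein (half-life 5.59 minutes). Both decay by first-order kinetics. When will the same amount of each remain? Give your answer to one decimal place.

Set 22.3·(1/2)^(t/104) = 190·(1/2)^(t/5.59).
Taking log₂: log₂(22.3/190) = t·(1/104 − 1/5.59).
log₂(0.11737) = -3.0909; 1/104 − 1/5.59 = -0.16928.
t = -3.0909 / -0.16928 ≈ 18.259 minutes.

18.3 minutes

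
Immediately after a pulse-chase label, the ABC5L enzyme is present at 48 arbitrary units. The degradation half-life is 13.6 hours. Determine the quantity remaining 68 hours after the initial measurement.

Elapsed time is 5 half-lives (68/13.6).
Each half-life halves the amount: 48 × (1/2)^5 = 48/32 = 1.5 arbitrary units.

1.5 arbitrary units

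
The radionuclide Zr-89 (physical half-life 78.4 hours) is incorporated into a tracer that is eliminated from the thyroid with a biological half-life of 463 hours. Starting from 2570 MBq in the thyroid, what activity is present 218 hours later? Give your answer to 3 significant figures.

1/t_eff = 1/t_phys + 1/t_biol = 1/78.4 + 1/463 = 0.014915 per hour.
t_eff = 78.4 × 463 / (78.4 + 463) ≈ 67.047 hours.
Remaining = 2570 × (1/2)^(218/67.047) = 2570 × (1/2)^3.2515 ≈ 269.87 MBq.

270 MBq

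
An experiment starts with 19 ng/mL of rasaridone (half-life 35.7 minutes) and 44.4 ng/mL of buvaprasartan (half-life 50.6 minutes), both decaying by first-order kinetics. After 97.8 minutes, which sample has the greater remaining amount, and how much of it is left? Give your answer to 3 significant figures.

buvaprasartan, 11.6 ng/mL

rasaridone: 19 × (1/2)^2.7395 ≈ 2.845 ng/mL.
buvaprasartan: 44.4 × (1/2)^1.9328 ≈ 11.629 ng/mL.
Buvaprasartan has more remaining, at ≈ 11.629 ng/mL.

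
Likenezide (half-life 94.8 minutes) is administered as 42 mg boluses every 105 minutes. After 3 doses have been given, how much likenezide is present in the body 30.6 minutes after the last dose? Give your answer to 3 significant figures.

56.4 mg

The 3 doses were given 240.6, 135.6, 30.6 minutes ago.
Total = 42·(1/2)^(240.6/94.8) + 42·(1/2)^(135.6/94.8) + 42·(1/2)^(30.6/94.8)
      = 7.2317 + 15.583 + 33.58 ≈ 56.395 mg.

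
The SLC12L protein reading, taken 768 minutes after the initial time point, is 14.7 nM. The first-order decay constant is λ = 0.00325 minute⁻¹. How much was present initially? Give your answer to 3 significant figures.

t½ = ln 2 / λ = 0.69315 / 0.00325 ≈ 213.28 minutes.
Number of half-lives elapsed: n = 768/213.28 ≈ 3.601.
A₀ = A × 2^n = 14.7 × 2^3.601 = 14.7 × 12.134 ≈ 178.37 nM.

178 nM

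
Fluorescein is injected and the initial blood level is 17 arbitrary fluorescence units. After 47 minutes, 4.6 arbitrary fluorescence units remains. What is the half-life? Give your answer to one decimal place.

A/A₀ = 4.6/17 ≈ 0.27059.
n = log₂(3.6957) ≈ 1.8858 half-lives elapsed in 47 minutes.
t½ = 47/1.8858 ≈ 24.923 minutes.

24.9 minutes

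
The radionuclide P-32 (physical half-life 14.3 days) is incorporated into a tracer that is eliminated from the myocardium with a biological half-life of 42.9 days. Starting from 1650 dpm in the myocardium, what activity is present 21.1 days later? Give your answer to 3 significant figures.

422 dpm

1/t_eff = 1/t_phys + 1/t_biol = 1/14.3 + 1/42.9 = 0.09324 per day.
t_eff = 14.3 × 42.9 / (14.3 + 42.9) ≈ 10.725 days.
Remaining = 1650 × (1/2)^(21.1/10.725) = 1650 × (1/2)^1.9674 ≈ 421.94 dpm.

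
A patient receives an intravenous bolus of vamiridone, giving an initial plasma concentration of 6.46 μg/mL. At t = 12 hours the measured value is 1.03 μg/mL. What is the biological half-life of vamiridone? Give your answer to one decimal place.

A/A₀ = 1.03/6.46 ≈ 0.15944.
n = log₂(6.2718) ≈ 2.6489 half-lives elapsed in 12 hours.
t½ = 12/2.6489 ≈ 4.5302 hours.

4.5 hours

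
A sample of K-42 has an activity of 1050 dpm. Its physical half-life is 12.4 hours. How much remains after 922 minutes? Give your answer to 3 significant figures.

445 dpm

Convert the elapsed time: 922 minutes = 15.3667 hours.
Number of half-lives: n = 15.3667/12.4 ≈ 1.2392.
Remaining = 1050 × (1/2)^1.2392 = 1050 × 0.42359 ≈ 444.77 dpm.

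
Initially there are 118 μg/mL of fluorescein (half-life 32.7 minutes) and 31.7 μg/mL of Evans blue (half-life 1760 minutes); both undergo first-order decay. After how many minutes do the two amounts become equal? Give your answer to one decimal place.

63.2 minutes

Set 118·(1/2)^(t/32.7) = 31.7·(1/2)^(t/1760).
Taking log₂: log₂(118/31.7) = t·(1/32.7 − 1/1760).
log₂(3.7224) = 1.8962; 1/32.7 − 1/1760 = 0.030013.
t = 1.8962 / 0.030013 ≈ 63.181 minutes.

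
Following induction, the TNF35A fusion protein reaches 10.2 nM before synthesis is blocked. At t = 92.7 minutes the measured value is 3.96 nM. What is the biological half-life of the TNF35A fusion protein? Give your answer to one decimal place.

67.9 minutes

A/A₀ = 3.96/10.2 ≈ 0.38824.
n = log₂(2.5758) ≈ 1.365 half-lives elapsed in 92.7 minutes.
t½ = 92.7/1.365 ≈ 67.912 minutes.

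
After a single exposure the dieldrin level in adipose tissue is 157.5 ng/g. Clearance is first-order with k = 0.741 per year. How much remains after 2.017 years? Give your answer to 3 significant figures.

t½ = ln 2 / k = 0.69315 / 0.741 ≈ 0.93542 years.
Number of half-lives: n = 2.017/0.93542 ≈ 2.1562.
Remaining = 157.5 × (1/2)^2.1562 = 157.5 × 0.22434 ≈ 35.333 ng/g.

35.3 ng/g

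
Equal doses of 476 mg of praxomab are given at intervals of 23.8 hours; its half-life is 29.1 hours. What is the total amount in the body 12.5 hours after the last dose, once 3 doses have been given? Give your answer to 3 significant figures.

The 3 doses were given 60.1, 36.3, 12.5 hours ago.
Total = 476·(1/2)^(60.1/29.1) + 476·(1/2)^(36.3/29.1) + 476·(1/2)^(12.5/29.1)
      = 113.73 + 200.49 + 353.43 ≈ 667.65 mg.

668 mg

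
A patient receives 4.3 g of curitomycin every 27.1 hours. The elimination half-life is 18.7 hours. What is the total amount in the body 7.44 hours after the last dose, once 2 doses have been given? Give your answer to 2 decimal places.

4.46 g

The 2 doses were given 34.54, 7.44 hours ago.
Total = 4.3·(1/2)^(34.54/18.7) + 4.3·(1/2)^(7.44/18.7)
      = 1.1952 + 3.2636 ≈ 4.4588 g.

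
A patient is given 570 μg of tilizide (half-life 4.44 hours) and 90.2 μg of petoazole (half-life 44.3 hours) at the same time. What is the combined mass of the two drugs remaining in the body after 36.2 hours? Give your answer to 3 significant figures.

53.2 μg

tilizide: 570 × (1/2)^(36.2/4.44) = 570 × (1/2)^8.1532 ≈ 2.0023 μg.
petoazole: 90.2 × (1/2)^(36.2/44.3) = 90.2 × (1/2)^0.81716 ≈ 51.194 μg.
Total = 2.0023 + 51.194 ≈ 53.196 μg.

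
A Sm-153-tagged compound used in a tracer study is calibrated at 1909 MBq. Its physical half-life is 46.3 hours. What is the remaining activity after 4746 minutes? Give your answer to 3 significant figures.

584 MBq

Convert the elapsed time: 4746 minutes = 79.1 hours.
Number of half-lives: n = 79.1/46.3 ≈ 1.7084.
Remaining = 1909 × (1/2)^1.7084 = 1909 × 0.30599 ≈ 584.14 MBq.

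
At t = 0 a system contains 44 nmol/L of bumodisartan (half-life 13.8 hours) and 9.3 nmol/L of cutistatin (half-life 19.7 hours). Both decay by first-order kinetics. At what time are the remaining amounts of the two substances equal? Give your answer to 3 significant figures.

Set 44·(1/2)^(t/13.8) = 9.3·(1/2)^(t/19.7).
Taking log₂: log₂(44/9.3) = t·(1/13.8 − 1/19.7).
log₂(4.7312) = 2.2422; 1/13.8 − 1/19.7 = 0.021702.
t = 2.2422 / 0.021702 ≈ 103.32 hours.

103 hours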